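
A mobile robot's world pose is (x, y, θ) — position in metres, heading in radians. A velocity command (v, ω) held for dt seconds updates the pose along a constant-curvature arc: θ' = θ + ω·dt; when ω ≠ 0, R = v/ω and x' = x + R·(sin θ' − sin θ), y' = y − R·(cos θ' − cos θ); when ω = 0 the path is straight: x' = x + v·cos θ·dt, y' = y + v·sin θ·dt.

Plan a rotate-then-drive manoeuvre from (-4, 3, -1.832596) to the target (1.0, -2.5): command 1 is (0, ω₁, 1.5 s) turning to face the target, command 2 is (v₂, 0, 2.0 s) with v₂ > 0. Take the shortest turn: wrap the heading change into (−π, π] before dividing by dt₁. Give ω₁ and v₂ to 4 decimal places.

heading to target = atan2(-2.5−3, 1−-4) = -0.8330
Δθ = wrap(-0.8330 − -1.8326) = 0.9996; ω₁ = Δθ/dt₁ = 0.6664
distance = √((1−-4)² + (-2.5−3)²) = 7.4330; v₂ = distance/dt₂ = 3.7165

ω₁ = 0.6664, v₂ = 3.7165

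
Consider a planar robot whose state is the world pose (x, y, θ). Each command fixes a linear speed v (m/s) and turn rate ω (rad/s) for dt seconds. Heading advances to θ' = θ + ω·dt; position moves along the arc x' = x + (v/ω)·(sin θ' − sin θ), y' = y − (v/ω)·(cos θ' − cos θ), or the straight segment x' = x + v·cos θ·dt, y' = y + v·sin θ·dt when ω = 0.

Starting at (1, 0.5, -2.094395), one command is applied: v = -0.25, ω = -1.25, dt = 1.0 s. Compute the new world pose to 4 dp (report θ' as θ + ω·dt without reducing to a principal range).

θ' = -2.0944 + -1.25·1.0 = -3.3444
R = v/ω = -0.25/-1.25 = 0.2000
x' = 1 + 0.2000·(sin -3.3444 − sin -2.0944) = 1.2135
y' = 0.5 − 0.2000·(cos -3.3444 − cos -2.0944) = 0.5959

(1.2135, 0.5959, -3.3444)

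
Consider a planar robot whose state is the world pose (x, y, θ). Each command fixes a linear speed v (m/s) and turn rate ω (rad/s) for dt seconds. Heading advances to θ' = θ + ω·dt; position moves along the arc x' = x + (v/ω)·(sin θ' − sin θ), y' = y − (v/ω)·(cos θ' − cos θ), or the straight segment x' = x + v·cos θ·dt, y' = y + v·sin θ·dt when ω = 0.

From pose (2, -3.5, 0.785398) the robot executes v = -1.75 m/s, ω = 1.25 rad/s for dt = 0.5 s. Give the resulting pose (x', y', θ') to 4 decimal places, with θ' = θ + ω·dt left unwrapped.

(1.6079, -4.2664, 1.4104)

θ' = 0.7854 + 1.25·0.5 = 1.4104
R = v/ω = -1.75/1.25 = -1.4000
x' = 2 + -1.4000·(sin 1.4104 − sin 0.7854) = 1.6079
y' = -3.5 − -1.4000·(cos 1.4104 − cos 0.7854) = -4.2664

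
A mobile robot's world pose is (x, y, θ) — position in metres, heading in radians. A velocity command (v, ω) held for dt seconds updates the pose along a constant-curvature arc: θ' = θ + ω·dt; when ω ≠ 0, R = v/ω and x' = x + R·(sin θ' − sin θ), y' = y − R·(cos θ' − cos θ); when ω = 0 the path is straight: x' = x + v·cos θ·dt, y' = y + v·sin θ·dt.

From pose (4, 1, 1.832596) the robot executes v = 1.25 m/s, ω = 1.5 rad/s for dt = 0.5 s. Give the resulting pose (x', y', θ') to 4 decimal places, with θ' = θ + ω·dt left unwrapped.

(3.6370, 1.4908, 2.5826)

θ' = 1.8326 + 1.5·0.5 = 2.5826
R = v/ω = 1.25/1.5 = 0.8333
x' = 4 + 0.8333·(sin 2.5826 − sin 1.8326) = 3.6370
y' = 1 − 0.8333·(cos 2.5826 − cos 1.8326) = 1.4908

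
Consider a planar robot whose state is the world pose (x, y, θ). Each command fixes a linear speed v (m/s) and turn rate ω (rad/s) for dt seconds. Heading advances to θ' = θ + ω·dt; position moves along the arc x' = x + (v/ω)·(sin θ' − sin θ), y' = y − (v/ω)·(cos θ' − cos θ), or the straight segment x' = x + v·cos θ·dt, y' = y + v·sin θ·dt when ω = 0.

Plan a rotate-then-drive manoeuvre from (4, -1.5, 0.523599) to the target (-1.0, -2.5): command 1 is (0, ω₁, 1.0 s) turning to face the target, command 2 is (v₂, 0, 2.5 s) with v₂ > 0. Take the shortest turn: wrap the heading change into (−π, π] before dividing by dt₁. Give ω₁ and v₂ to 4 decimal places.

ω₁ = 2.8154, v₂ = 2.0396

heading to target = atan2(-2.5−-1.5, -1−4) = -2.9442
Δθ = wrap(-2.9442 − 0.5236) = 2.8154; ω₁ = Δθ/dt₁ = 2.8154
distance = √((-1−4)² + (-2.5−-1.5)²) = 5.0990; v₂ = distance/dt₂ = 2.0396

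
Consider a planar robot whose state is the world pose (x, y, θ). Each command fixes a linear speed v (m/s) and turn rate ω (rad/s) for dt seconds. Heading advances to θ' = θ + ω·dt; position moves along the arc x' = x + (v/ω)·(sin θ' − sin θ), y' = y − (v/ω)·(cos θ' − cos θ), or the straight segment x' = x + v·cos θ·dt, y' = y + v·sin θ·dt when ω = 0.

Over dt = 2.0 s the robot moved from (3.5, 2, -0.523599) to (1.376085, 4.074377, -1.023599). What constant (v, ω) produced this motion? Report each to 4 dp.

v = -1.5000, ω = -0.2500

Δθ = -1.023599 − -0.523599 = -0.500000
ω = Δθ/dt = -0.500000/2.0 = -0.2500
R = Δx/(sin θ' − sin θ) = 6.0000
v = R·ω = 6.0000·-0.2500 = -1.5000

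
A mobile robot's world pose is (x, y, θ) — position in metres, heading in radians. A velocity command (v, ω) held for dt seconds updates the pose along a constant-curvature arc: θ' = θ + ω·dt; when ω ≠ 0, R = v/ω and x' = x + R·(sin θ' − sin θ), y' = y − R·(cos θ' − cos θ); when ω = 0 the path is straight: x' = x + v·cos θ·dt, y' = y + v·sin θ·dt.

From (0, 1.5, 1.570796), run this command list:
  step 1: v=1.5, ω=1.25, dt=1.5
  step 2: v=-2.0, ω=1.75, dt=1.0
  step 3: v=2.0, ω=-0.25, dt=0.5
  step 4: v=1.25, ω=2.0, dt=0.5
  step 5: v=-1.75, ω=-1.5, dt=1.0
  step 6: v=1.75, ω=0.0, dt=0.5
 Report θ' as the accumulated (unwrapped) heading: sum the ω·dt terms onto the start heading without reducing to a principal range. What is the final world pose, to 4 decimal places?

(-1.0605, 3.4015, 4.5708)

step 1: θ'=3.4458 (R=1.2000) → pose (-1.5594, 2.6449, 3.4458)
step 2: θ'=5.1958 (R=-1.1429) → pose (-0.8899, 4.2665, 5.1958)
step 3: θ'=5.0708 (R=-8.0000) → pose (-0.4815, 3.3544, 5.0708)
step 4: θ'=6.0708 (R=0.6250) → pose (-0.0280, 2.9626, 6.0708)
step 5: θ'=4.5708 (R=1.1667) → pose (-0.9371, 4.2677, 4.5708)
step 6: θ'=4.5708 (straight) → pose (-1.0605, 3.4015, 4.5708)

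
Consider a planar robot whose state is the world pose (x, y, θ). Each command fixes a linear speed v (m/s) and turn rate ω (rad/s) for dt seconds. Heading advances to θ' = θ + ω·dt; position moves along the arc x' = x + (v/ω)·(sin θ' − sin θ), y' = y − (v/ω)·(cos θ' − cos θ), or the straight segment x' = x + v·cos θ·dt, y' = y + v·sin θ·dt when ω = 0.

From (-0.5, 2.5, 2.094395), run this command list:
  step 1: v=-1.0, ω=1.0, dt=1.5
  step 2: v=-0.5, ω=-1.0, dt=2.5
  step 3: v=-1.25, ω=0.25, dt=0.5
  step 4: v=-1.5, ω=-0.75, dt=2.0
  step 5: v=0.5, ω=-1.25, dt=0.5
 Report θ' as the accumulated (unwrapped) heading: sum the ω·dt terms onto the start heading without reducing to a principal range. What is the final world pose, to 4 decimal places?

step 1: θ'=3.5944 (R=-1.0000) → pose (0.8035, 2.1008, 3.5944)
step 2: θ'=1.0944 (R=0.5000) → pose (1.4666, 1.4219, 1.0944)
step 3: θ'=1.2194 (R=-5.0000) → pose (1.2154, 0.8500, 1.2194)
step 4: θ'=-0.2806 (R=2.0000) → pose (-1.2163, -0.3833, -0.2806)
step 5: θ'=-0.9056 (R=-0.4000) → pose (-1.0123, -0.5208, -0.9056)

(-1.0123, -0.5208, -0.9056)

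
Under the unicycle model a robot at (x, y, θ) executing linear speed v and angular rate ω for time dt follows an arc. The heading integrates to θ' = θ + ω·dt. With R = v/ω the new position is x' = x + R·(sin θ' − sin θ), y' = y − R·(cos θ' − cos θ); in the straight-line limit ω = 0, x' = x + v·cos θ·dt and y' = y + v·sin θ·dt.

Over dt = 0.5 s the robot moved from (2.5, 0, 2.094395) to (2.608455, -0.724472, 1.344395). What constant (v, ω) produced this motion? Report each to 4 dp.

Δθ = 1.344395 − 2.094395 = -0.750000
ω = Δθ/dt = -0.750000/0.5 = -1.5000
R = −Δy/(cos θ' − cos θ) = 1.0000
v = R·ω = 1.0000·-1.5000 = -1.5000

v = -1.5000, ω = -1.5000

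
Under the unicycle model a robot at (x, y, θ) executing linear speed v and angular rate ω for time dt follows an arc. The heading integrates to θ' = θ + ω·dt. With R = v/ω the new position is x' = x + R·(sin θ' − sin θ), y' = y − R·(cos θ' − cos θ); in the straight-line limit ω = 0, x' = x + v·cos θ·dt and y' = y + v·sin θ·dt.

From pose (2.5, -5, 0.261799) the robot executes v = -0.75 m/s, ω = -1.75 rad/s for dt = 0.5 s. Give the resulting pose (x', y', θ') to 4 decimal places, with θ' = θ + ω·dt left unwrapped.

(2.1424, -4.9365, -0.6132)

θ' = 0.2618 + -1.75·0.5 = -0.6132
R = v/ω = -0.75/-1.75 = 0.4286
x' = 2.5 + 0.4286·(sin -0.6132 − sin 0.2618) = 2.1424
y' = -5 − 0.4286·(cos -0.6132 − cos 0.2618) = -4.9365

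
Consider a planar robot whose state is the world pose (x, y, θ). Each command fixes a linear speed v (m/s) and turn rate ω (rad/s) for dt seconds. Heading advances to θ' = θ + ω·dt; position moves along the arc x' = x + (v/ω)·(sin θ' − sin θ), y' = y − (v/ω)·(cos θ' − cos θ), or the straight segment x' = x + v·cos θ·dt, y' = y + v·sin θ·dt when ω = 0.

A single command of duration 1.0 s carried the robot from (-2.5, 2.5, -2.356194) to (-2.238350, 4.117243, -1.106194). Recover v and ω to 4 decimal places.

v = -1.7500, ω = 1.2500

Δθ = -1.106194 − -2.356194 = 1.250000
ω = Δθ/dt = 1.250000/1.0 = 1.2500
R = −Δy/(cos θ' − cos θ) = -1.4000
v = R·ω = -1.4000·1.2500 = -1.7500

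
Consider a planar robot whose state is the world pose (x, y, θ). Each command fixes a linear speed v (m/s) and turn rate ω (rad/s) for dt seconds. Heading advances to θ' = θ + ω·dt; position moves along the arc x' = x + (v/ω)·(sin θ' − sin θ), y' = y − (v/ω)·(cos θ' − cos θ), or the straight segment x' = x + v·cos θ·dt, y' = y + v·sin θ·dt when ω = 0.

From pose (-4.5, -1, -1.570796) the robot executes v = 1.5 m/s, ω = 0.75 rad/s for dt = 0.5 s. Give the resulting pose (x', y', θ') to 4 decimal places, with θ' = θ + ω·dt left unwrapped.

θ' = -1.5708 + 0.75·0.5 = -1.1958
R = v/ω = 1.5/0.75 = 2.0000
x' = -4.5 + 2.0000·(sin -1.1958 − sin -1.5708) = -4.3610
y' = -1 − 2.0000·(cos -1.1958 − cos -1.5708) = -1.7325

(-4.3610, -1.7325, -1.1958)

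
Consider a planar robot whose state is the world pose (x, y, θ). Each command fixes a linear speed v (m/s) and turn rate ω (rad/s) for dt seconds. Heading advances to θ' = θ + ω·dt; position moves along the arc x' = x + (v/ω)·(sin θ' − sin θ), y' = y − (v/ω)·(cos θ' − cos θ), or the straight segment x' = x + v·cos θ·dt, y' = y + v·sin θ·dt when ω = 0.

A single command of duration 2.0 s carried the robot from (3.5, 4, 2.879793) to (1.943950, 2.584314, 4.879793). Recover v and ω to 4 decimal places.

Δθ = 4.879793 − 2.879793 = 2.000000
ω = Δθ/dt = 2.000000/2.0 = 1.0000
R = Δx/(sin θ' − sin θ) = 1.2500
v = R·ω = 1.2500·1.0000 = 1.2500

v = 1.2500, ω = 1.0000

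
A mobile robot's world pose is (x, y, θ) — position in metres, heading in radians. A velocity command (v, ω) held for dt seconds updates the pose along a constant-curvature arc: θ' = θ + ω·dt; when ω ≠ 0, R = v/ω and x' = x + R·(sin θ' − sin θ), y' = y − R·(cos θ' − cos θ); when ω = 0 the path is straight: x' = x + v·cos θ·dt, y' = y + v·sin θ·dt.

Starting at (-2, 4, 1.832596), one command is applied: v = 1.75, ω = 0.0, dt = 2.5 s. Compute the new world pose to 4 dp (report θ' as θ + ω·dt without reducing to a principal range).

(-3.1323, 8.2259, 1.8326)

θ' = 1.8326 + 0.0·2.5 = 1.8326
ω = 0 → straight: x' = -2 + 1.75·cos(1.8326)·2.5 = -3.1323
y' = 4 + 1.75·sin(1.8326)·2.5 = 8.2259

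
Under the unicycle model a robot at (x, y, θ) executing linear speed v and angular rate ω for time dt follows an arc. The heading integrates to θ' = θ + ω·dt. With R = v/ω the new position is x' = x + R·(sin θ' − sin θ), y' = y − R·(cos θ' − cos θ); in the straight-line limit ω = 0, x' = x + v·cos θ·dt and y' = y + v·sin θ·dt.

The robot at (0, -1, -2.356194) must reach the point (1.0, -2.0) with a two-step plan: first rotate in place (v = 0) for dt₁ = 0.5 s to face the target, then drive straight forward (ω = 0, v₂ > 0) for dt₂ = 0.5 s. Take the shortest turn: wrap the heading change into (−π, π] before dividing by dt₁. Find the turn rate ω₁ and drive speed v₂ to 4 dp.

ω₁ = 3.1416, v₂ = 2.8284

heading to target = atan2(-2−-1, 1−0) = -0.7854
Δθ = wrap(-0.7854 − -2.3562) = 1.5708; ω₁ = Δθ/dt₁ = 3.1416
distance = √((1−0)² + (-2−-1)²) = 1.4142; v₂ = distance/dt₂ = 2.8284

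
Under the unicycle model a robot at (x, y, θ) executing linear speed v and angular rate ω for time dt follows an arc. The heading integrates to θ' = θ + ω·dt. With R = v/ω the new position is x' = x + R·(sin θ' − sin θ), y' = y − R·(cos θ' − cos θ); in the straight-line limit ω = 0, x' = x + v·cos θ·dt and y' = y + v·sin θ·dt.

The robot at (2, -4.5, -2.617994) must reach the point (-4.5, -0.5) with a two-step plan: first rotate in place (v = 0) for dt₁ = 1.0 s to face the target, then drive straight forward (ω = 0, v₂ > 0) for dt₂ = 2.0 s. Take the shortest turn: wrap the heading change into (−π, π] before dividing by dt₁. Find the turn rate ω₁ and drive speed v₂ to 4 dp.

ω₁ = -1.0753, v₂ = 3.8161

heading to target = atan2(-0.5−-4.5, -4.5−2) = 2.5899
Δθ = wrap(2.5899 − -2.6180) = -1.0753; ω₁ = Δθ/dt₁ = -1.0753
distance = √((-4.5−2)² + (-0.5−-4.5)²) = 7.6322; v₂ = distance/dt₂ = 3.8161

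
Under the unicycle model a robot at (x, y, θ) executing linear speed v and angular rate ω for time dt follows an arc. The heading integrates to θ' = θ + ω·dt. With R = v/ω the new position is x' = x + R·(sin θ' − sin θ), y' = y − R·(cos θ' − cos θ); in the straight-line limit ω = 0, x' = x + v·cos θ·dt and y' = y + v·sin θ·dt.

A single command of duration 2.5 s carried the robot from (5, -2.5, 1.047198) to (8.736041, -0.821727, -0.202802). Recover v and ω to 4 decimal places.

v = 1.7500, ω = -0.5000

Δθ = -0.202802 − 1.047198 = -1.250000
ω = Δθ/dt = -1.250000/2.5 = -0.5000
R = Δx/(sin θ' − sin θ) = -3.5000
v = R·ω = -3.5000·-0.5000 = 1.7500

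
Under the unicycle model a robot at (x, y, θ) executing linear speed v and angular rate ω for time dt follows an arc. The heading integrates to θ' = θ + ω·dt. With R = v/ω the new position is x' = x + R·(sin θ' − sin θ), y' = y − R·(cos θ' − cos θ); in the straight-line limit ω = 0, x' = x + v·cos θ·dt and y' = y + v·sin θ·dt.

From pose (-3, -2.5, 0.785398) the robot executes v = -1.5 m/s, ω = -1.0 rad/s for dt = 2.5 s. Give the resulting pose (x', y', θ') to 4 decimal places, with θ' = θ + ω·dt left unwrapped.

(-5.5452, -1.2244, -1.7146)

θ' = 0.7854 + -1.0·2.5 = -1.7146
R = v/ω = -1.5/-1.0 = 1.5000
x' = -3 + 1.5000·(sin -1.7146 − sin 0.7854) = -5.5452
y' = -2.5 − 1.5000·(cos -1.7146 − cos 0.7854) = -1.2244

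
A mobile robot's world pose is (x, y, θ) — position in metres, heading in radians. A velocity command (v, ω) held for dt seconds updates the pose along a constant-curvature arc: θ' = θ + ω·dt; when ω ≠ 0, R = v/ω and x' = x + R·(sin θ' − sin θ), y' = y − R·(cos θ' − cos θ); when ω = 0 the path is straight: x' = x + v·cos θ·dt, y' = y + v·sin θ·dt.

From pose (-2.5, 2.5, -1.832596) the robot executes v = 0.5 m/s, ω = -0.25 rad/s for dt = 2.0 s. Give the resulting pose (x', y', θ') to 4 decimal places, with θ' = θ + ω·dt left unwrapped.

θ' = -1.8326 + -0.25·2.0 = -2.3326
R = v/ω = 0.5/-0.25 = -2.0000
x' = -2.5 + -2.0000·(sin -2.3326 − sin -1.8326) = -2.9847
y' = 2.5 − -2.0000·(cos -2.3326 − cos -1.8326) = 1.6372

(-2.9847, 1.6372, -2.3326)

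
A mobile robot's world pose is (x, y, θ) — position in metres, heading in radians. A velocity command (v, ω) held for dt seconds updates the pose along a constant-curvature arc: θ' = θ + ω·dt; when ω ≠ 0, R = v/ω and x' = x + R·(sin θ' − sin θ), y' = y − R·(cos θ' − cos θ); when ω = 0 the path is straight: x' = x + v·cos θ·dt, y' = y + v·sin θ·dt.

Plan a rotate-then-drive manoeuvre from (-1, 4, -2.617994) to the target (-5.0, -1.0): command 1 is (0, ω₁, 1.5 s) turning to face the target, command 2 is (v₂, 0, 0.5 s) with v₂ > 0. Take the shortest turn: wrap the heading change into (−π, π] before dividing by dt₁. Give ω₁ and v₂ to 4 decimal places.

heading to target = atan2(-1−4, -5−-1) = -2.2455
Δθ = wrap(-2.2455 − -2.6180) = 0.3725; ω₁ = Δθ/dt₁ = 0.2483
distance = √((-5−-1)² + (-1−4)²) = 6.4031; v₂ = distance/dt₂ = 12.8062

ω₁ = 0.2483, v₂ = 12.8062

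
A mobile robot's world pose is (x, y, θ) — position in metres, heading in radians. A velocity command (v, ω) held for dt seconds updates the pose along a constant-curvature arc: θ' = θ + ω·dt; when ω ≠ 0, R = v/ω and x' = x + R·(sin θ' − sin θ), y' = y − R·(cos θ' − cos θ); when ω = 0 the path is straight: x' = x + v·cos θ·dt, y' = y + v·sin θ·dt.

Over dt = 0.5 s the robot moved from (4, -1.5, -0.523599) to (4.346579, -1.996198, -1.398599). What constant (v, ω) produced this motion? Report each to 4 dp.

Δθ = -1.398599 − -0.523599 = -0.875000
ω = Δθ/dt = -0.875000/0.5 = -1.7500
R = −Δy/(cos θ' − cos θ) = -0.7143
v = R·ω = -0.7143·-1.7500 = 1.2500

v = 1.2500, ω = -1.7500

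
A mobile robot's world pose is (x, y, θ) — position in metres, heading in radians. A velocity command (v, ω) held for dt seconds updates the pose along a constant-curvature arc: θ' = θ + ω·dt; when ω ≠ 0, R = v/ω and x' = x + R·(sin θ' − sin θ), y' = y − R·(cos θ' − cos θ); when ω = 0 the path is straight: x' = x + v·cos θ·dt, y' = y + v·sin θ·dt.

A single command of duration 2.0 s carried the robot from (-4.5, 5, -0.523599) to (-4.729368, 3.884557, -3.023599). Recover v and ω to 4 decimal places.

Δθ = -3.023599 − -0.523599 = -2.500000
ω = Δθ/dt = -2.500000/2.0 = -1.2500
R = −Δy/(cos θ' − cos θ) = -0.6000
v = R·ω = -0.6000·-1.2500 = 0.7500

v = 0.7500, ω = -1.2500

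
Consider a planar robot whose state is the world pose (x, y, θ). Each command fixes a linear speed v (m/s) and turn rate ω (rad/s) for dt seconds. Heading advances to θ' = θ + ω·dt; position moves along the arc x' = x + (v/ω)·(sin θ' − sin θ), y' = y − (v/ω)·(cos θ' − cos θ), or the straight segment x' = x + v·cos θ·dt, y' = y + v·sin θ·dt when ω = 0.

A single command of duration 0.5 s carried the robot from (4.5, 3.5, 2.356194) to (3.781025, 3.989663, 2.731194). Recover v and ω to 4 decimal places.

Δθ = 2.731194 − 2.356194 = 0.375000
ω = Δθ/dt = 0.375000/0.5 = 0.7500
R = Δx/(sin θ' − sin θ) = 2.3333
v = R·ω = 2.3333·0.7500 = 1.7500

v = 1.7500, ω = 0.7500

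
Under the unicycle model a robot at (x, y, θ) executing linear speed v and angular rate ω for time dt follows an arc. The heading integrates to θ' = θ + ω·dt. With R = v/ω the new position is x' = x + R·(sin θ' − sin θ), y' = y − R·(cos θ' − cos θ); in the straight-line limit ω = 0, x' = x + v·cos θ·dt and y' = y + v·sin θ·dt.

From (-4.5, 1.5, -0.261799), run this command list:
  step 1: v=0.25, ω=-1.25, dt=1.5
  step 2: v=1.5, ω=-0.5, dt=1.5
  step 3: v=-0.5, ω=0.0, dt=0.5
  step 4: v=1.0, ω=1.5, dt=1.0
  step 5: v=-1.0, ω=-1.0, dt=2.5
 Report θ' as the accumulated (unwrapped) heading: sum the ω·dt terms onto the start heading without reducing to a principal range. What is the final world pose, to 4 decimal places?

(-4.7432, 0.1190, -3.8868)

step 1: θ'=-2.1368 (R=-0.2000) → pose (-4.3830, 1.1996, -2.1368)
step 2: θ'=-2.8868 (R=-3.0000) → pose (-6.1590, -0.0948, -2.8868)
step 3: θ'=-2.8868 (straight) → pose (-5.9170, -0.0318, -2.8868)
step 4: θ'=-1.3868 (R=0.6667) → pose (-6.4044, -0.7989, -1.3868)
step 5: θ'=-3.8868 (R=1.0000) → pose (-4.7432, 0.1190, -3.8868)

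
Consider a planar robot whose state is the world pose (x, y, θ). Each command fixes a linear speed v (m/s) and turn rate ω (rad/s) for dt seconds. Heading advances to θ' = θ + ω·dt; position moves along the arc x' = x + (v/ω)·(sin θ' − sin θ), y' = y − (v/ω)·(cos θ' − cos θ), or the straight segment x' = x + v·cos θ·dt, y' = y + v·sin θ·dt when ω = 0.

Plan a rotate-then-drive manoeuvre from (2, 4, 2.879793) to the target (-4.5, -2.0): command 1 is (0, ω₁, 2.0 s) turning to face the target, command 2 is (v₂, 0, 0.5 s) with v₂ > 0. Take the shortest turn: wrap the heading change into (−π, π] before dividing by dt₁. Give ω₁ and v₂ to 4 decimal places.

heading to target = atan2(-2−4, -4.5−2) = -2.3962
Δθ = wrap(-2.3962 − 2.8798) = 1.0072; ω₁ = Δθ/dt₁ = 0.5036
distance = √((-4.5−2)² + (-2−4)²) = 8.8459; v₂ = distance/dt₂ = 17.6918

ω₁ = 0.5036, v₂ = 17.6918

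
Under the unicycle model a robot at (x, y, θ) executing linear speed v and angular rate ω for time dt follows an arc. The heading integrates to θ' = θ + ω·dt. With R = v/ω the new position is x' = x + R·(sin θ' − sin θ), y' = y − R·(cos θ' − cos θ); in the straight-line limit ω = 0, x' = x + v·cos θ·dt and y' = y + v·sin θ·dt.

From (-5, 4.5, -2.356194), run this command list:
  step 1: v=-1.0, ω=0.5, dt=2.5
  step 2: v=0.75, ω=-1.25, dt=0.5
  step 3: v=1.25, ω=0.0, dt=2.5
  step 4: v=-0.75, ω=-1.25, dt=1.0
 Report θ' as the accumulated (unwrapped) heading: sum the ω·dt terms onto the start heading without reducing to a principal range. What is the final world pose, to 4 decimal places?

step 1: θ'=-1.1062 (R=-2.0000) → pose (-4.6262, 6.8103, -1.1062)
step 2: θ'=-1.7312 (R=-0.6000) → pose (-4.5703, 6.4457, -1.7312)
step 3: θ'=-1.7312 (straight) → pose (-5.0694, 3.3608, -1.7312)
step 4: θ'=-2.9812 (R=0.6000) → pose (-4.5729, 3.8573, -2.9812)

(-4.5729, 3.8573, -2.9812)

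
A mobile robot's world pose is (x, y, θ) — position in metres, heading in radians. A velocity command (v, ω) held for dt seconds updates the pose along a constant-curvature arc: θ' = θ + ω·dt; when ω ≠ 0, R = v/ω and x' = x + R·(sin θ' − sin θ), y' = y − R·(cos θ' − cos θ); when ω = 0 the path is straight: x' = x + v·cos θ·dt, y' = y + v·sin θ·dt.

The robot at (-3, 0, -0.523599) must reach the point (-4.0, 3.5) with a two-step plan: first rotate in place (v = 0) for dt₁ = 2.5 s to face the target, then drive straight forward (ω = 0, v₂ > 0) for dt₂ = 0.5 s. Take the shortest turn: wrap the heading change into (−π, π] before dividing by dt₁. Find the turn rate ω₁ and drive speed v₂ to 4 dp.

ω₁ = 0.9491, v₂ = 7.2801

heading to target = atan2(3.5−0, -4−-3) = 1.8491
Δθ = wrap(1.8491 − -0.5236) = 2.3727; ω₁ = Δθ/dt₁ = 0.9491
distance = √((-4−-3)² + (3.5−0)²) = 3.6401; v₂ = distance/dt₂ = 7.2801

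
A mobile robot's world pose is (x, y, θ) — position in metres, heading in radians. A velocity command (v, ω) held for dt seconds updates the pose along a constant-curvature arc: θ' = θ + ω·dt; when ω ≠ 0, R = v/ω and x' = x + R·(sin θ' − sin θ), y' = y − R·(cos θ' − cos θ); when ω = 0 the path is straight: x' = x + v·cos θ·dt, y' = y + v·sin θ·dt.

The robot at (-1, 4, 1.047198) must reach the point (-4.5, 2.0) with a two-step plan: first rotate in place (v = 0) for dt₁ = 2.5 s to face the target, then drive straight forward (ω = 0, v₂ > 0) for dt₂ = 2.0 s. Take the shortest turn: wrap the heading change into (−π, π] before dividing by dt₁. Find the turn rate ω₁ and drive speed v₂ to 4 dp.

ω₁ = 1.0454, v₂ = 2.0156

heading to target = atan2(2−4, -4.5−-1) = -2.6224
Δθ = wrap(-2.6224 − 1.0472) = 2.6135; ω₁ = Δθ/dt₁ = 1.0454
distance = √((-4.5−-1)² + (2−4)²) = 4.0311; v₂ = distance/dt₂ = 2.0156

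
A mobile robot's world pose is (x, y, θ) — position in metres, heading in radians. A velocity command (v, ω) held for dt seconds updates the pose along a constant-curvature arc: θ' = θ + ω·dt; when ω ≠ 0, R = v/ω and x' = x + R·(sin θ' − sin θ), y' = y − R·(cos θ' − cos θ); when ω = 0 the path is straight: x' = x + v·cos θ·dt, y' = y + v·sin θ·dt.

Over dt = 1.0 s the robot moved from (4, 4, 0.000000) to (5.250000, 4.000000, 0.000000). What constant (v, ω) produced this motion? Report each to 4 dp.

Δθ = 0.000000 − 0.000000 = 0.000000
ω = Δθ/dt = 0.000000/1.0 = 0.0000
ω = 0 → v = (Δx·cos θ + Δy·sin θ)/dt = 1.2500

v = 1.2500, ω = 0.0000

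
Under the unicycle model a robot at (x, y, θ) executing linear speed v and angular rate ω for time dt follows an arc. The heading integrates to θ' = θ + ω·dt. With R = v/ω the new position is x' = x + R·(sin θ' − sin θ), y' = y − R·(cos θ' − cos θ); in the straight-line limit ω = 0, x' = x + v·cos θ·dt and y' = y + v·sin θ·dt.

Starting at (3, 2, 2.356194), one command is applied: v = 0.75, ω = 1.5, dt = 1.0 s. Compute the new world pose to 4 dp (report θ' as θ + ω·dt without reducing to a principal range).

θ' = 2.3562 + 1.5·1.0 = 3.8562
R = v/ω = 0.75/1.5 = 0.5000
x' = 3 + 0.5000·(sin 3.8562 − sin 2.3562) = 2.3188
y' = 2 − 0.5000·(cos 3.8562 − cos 2.3562) = 2.0241

(2.3188, 2.0241, 3.8562)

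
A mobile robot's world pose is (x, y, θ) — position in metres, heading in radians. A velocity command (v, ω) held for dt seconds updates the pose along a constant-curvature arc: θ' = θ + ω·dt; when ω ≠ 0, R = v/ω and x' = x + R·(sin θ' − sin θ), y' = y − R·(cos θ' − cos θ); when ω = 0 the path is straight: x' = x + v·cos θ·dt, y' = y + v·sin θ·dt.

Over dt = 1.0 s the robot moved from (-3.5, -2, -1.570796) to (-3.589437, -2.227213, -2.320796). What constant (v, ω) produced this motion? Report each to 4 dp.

Δθ = -2.320796 − -1.570796 = -0.750000
ω = Δθ/dt = -0.750000/1.0 = -0.7500
R = −Δy/(cos θ' − cos θ) = -0.3333
v = R·ω = -0.3333·-0.7500 = 0.2500

v = 0.2500, ω = -0.7500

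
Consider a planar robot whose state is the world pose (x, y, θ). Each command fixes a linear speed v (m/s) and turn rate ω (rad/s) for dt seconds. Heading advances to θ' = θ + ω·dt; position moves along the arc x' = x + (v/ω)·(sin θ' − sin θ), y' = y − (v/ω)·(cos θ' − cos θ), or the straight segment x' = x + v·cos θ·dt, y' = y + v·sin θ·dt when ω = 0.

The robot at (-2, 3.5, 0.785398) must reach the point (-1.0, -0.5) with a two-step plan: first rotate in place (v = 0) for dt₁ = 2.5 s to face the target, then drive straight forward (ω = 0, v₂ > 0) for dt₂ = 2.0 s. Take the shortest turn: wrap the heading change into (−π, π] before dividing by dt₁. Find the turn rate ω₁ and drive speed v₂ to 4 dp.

ω₁ = -0.8445, v₂ = 2.0616

heading to target = atan2(-0.5−3.5, -1−-2) = -1.3258
Δθ = wrap(-1.3258 − 0.7854) = -2.1112; ω₁ = Δθ/dt₁ = -0.8445
distance = √((-1−-2)² + (-0.5−3.5)²) = 4.1231; v₂ = distance/dt₂ = 2.0616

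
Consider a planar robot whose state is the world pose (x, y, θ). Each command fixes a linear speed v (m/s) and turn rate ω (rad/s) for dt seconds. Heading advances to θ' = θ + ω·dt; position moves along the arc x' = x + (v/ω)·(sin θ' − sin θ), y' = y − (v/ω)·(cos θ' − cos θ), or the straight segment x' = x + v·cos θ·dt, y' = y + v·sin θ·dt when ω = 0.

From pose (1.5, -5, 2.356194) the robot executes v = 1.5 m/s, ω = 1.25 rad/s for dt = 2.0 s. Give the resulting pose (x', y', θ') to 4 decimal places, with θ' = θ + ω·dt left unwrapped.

(-0.5361, -6.0205, 4.8562)

θ' = 2.3562 + 1.25·2.0 = 4.8562
R = v/ω = 1.5/1.25 = 1.2000
x' = 1.5 + 1.2000·(sin 4.8562 − sin 2.3562) = -0.5361
y' = -5 − 1.2000·(cos 4.8562 − cos 2.3562) = -6.0205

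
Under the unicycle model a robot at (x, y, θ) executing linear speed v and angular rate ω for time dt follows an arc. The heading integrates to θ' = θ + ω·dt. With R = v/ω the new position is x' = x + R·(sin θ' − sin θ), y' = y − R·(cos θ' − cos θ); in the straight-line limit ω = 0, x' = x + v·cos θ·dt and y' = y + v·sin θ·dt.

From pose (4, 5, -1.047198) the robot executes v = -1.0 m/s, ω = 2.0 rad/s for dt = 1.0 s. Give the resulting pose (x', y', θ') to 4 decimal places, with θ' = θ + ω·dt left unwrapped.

θ' = -1.0472 + 2.0·1.0 = 0.9528
R = v/ω = -1.0/2.0 = -0.5000
x' = 4 + -0.5000·(sin 0.9528 − sin -1.0472) = 3.1595
y' = 5 − -0.5000·(cos 0.9528 − cos -1.0472) = 5.0397

(3.1595, 5.0397, 0.9528)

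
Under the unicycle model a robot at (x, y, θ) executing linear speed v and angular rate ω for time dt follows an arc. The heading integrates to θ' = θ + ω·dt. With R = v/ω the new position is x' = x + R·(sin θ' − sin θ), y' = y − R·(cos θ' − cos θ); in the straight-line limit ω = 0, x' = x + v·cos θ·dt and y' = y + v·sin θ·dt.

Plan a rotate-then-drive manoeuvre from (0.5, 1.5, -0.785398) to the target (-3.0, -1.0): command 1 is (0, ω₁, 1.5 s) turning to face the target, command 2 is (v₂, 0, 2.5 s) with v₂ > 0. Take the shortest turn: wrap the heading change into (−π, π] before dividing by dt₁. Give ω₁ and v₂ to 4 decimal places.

heading to target = atan2(-1−1.5, -3−0.5) = -2.5213
Δθ = wrap(-2.5213 − -0.7854) = -1.7359; ω₁ = Δθ/dt₁ = -1.1573
distance = √((-3−0.5)² + (-1−1.5)²) = 4.3012; v₂ = distance/dt₂ = 1.7205

ω₁ = -1.1573, v₂ = 1.7205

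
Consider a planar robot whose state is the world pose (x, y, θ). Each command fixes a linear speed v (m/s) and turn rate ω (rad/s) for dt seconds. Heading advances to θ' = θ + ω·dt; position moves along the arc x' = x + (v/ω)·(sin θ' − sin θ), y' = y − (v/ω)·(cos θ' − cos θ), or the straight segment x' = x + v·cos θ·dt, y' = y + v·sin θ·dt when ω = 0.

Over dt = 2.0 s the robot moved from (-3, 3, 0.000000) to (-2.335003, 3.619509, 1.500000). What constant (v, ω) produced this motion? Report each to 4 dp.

Δθ = 1.500000 − 0.000000 = 1.500000
ω = Δθ/dt = 1.500000/2.0 = 0.7500
R = Δx/(sin θ' − sin θ) = 0.6667
v = R·ω = 0.6667·0.7500 = 0.5000

v = 0.5000, ω = 0.7500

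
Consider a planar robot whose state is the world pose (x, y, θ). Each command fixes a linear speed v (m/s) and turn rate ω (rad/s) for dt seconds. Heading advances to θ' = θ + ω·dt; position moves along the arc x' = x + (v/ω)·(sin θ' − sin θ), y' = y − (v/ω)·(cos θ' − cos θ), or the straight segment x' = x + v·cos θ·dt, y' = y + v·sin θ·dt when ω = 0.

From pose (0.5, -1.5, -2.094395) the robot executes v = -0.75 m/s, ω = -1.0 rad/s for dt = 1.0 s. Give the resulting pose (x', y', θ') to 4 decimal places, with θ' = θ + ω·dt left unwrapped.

θ' = -2.0944 + -1.0·1.0 = -3.0944
R = v/ω = -0.75/-1.0 = 0.7500
x' = 0.5 + 0.7500·(sin -3.0944 − sin -2.0944) = 1.1141
y' = -1.5 − 0.7500·(cos -3.0944 − cos -2.0944) = -1.1258

(1.1141, -1.1258, -3.0944)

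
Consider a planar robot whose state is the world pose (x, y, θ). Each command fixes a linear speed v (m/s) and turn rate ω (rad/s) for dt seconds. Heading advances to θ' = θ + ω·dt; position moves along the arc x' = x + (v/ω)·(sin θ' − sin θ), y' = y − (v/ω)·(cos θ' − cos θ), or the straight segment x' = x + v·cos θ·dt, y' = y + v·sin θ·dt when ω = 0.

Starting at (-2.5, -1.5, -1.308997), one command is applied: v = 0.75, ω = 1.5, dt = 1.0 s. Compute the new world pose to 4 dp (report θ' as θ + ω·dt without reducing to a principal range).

θ' = -1.3090 + 1.5·1.0 = 0.1910
R = v/ω = 0.75/1.5 = 0.5000
x' = -2.5 + 0.5000·(sin 0.1910 − sin -1.3090) = -1.9221
y' = -1.5 − 0.5000·(cos 0.1910 − cos -1.3090) = -1.8615

(-1.9221, -1.8615, 0.1910)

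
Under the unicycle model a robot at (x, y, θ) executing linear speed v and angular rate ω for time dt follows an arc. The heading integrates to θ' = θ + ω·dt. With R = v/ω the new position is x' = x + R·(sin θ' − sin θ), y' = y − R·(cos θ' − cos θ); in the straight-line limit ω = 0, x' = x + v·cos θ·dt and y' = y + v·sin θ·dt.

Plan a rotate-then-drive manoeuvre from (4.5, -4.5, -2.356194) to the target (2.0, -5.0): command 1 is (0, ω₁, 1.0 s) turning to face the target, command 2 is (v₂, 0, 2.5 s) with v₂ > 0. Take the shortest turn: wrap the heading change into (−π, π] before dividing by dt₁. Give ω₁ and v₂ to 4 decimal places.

heading to target = atan2(-5−-4.5, 2−4.5) = -2.9442
Δθ = wrap(-2.9442 − -2.3562) = -0.5880; ω₁ = Δθ/dt₁ = -0.5880
distance = √((2−4.5)² + (-5−-4.5)²) = 2.5495; v₂ = distance/dt₂ = 1.0198

ω₁ = -0.5880, v₂ = 1.0198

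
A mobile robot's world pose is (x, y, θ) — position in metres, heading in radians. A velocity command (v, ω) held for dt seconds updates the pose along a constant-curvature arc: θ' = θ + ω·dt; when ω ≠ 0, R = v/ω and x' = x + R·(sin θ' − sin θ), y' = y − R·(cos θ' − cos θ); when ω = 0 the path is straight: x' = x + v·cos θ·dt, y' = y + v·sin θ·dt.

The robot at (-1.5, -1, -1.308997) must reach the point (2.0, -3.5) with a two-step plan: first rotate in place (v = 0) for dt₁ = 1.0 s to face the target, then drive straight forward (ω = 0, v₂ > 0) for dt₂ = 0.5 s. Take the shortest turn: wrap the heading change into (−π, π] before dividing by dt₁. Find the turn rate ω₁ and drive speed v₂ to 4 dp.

heading to target = atan2(-3.5−-1, 2−-1.5) = -0.6202
Δθ = wrap(-0.6202 − -1.3090) = 0.6887; ω₁ = Δθ/dt₁ = 0.6887
distance = √((2−-1.5)² + (-3.5−-1)²) = 4.3012; v₂ = distance/dt₂ = 8.6023

ω₁ = 0.6887, v₂ = 8.6023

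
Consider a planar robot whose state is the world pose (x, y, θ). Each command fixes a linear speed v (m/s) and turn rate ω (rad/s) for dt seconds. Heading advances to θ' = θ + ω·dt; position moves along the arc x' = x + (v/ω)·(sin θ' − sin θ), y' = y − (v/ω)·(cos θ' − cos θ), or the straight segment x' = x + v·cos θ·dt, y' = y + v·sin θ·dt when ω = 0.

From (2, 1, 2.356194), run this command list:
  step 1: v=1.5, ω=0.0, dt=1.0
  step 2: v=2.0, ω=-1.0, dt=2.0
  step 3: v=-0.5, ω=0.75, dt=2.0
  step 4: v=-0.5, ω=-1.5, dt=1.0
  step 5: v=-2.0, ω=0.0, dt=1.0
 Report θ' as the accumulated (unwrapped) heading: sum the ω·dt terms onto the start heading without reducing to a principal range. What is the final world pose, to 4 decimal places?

step 1: θ'=2.3562 (straight) → pose (0.9393, 2.0607, 2.3562)
step 2: θ'=0.3562 (R=-2.0000) → pose (1.6561, 5.3493, 0.3562)
step 3: θ'=1.8562 (R=-0.6667) → pose (1.2489, 4.5368, 1.8562)
step 4: θ'=0.3562 (R=0.3333) → pose (1.0453, 4.1306, 0.3562)
step 5: θ'=0.3562 (straight) → pose (-0.8292, 3.4331, 0.3562)

(-0.8292, 3.4331, 0.3562)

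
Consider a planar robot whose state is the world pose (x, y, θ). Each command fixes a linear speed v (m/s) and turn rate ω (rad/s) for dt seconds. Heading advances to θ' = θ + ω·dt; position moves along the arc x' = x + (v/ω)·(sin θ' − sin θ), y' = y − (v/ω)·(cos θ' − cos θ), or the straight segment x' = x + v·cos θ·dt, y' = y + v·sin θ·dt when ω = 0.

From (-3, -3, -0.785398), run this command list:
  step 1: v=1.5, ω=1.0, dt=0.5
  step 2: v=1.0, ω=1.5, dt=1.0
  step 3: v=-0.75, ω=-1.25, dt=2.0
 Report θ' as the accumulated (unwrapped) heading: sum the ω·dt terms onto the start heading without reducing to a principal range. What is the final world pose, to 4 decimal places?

step 1: θ'=-0.2854 (R=1.5000) → pose (-2.3616, -3.3787, -0.2854)
step 2: θ'=1.2146 (R=0.6667) → pose (-1.5491, -2.9714, 1.2146)
step 3: θ'=-1.2854 (R=0.6000) → pose (-2.6872, -2.9311, -1.2854)

(-2.6872, -2.9311, -1.2854)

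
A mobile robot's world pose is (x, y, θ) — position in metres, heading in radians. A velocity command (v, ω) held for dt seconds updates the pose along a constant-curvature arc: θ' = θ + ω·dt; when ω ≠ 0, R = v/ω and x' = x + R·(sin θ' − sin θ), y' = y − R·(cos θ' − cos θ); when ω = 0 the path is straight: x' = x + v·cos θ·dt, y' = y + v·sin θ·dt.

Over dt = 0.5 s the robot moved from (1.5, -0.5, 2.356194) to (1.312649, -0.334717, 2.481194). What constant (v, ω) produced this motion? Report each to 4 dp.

v = 0.5000, ω = 0.2500

Δθ = 2.481194 − 2.356194 = 0.125000
ω = Δθ/dt = 0.125000/0.5 = 0.2500
R = Δx/(sin θ' − sin θ) = 2.0000
v = R·ω = 2.0000·0.2500 = 0.5000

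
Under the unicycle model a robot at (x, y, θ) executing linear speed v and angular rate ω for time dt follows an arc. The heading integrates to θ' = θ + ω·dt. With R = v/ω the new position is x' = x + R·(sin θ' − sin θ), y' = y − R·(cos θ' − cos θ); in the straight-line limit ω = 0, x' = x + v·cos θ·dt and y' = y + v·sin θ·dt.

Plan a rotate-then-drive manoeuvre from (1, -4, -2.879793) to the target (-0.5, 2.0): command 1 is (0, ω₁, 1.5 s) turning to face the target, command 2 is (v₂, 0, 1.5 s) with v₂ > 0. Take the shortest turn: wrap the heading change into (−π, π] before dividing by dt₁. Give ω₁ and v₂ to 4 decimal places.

heading to target = atan2(2−-4, -0.5−1) = 1.8158
Δθ = wrap(1.8158 − -2.8798) = -1.5876; ω₁ = Δθ/dt₁ = -1.0584
distance = √((-0.5−1)² + (2−-4)²) = 6.1847; v₂ = distance/dt₂ = 4.1231

ω₁ = -1.0584, v₂ = 4.1231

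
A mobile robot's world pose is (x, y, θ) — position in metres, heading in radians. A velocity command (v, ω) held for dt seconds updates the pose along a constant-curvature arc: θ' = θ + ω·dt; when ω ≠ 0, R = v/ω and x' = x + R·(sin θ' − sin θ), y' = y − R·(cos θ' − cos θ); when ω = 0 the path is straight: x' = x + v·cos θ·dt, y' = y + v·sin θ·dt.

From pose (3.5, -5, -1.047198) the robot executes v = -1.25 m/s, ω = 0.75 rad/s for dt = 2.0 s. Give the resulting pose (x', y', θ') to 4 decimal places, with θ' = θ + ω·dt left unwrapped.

(1.3275, -4.3346, 0.4528)

θ' = -1.0472 + 0.75·2.0 = 0.4528
R = v/ω = -1.25/0.75 = -1.6667
x' = 3.5 + -1.6667·(sin 0.4528 − sin -1.0472) = 1.3275
y' = -5 − -1.6667·(cos 0.4528 − cos -1.0472) = -4.3346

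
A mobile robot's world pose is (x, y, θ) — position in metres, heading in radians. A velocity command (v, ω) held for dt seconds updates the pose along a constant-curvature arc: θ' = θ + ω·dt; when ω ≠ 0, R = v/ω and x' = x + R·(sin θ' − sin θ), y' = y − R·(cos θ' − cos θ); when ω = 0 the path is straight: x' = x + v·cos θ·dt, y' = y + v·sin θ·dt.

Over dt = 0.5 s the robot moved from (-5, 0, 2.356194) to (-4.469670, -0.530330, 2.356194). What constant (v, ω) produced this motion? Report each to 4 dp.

Δθ = 2.356194 − 2.356194 = 0.000000
ω = Δθ/dt = 0.000000/0.5 = 0.0000
ω = 0 → v = (Δx·cos θ + Δy·sin θ)/dt = -1.5000

v = -1.5000, ω = 0.0000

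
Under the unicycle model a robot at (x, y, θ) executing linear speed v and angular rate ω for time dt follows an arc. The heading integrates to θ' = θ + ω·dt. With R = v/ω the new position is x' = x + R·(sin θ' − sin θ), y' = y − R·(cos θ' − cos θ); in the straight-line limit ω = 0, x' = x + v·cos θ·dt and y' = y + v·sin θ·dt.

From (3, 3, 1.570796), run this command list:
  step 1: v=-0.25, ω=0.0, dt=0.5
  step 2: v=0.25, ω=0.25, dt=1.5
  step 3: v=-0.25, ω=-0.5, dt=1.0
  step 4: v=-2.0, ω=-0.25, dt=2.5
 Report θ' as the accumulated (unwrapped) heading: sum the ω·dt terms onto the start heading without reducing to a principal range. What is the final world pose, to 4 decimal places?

(0.8773, -1.4599, 0.8208)

step 1: θ'=1.5708 (straight) → pose (3.0000, 2.8750, 1.5708)
step 2: θ'=1.9458 (R=1.0000) → pose (2.9305, 3.2413, 1.9458)
step 3: θ'=1.4458 (R=0.5000) → pose (2.9614, 2.9958, 1.4458)
step 4: θ'=0.8208 (R=8.0000) → pose (0.8773, -1.4599, 0.8208)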